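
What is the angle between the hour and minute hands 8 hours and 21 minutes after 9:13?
First find the time 8 hours and 21 minutes after 9:13.
Total minutes: 9 x 60 + 13 + 8 x 60 + 21 = 1054.
1054 mod 720 = 334 minutes = 5:34.
Now compute the angle at 5:34:
Hour hand: 5 x 30 + 34 x 0.5 = 167 degrees
Minute hand: 34 x 6 = 204 degrees
Difference: |167 - 204| = 37 degrees
The angle is 37 degrees

Final answer: 37 degrees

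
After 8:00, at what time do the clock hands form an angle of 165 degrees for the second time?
At t minutes past 8:00, the hour hand is at 30 x 8 + 0.5t degrees and the minute hand is at 6t degrees.
The smaller angle between them is 165 degrees when |30H - 5.5t| = 165 or |30H - 5.5t| = 195.
With H = 8, solve 30 x 8 - 5.5t = +/- target for each target:
  t = (30 x 8 - 165) / 5.5 = 13.64
  t = (30 x 8 + 165) / 5.5 = 73.64 (outside (0, 60))
  t = (30 x 8 - 195) / 5.5 = 8.18
  t = (30 x 8 + 195) / 5.5 = 79.09 (outside (0, 60))
Valid solutions in (0, 60): {8.18, 13.64} minutes.
The second occurrence is t = 13.64 minutes.
The hands form a 165-degree angle at 13.64 minutes past 8:00.

Final answer: 13.64 minutes past 8:00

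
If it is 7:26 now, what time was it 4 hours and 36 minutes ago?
Starting time: 7:26 = 446 total minutes past 12:00
Subtracting: 4 hours and 36 minutes = 276 minutes
446 - 276 = 170 minutes
= 2 hours and 50 minutes past 12:00 = 2:50

Final answer: 2:50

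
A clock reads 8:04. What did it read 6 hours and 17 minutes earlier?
Starting time: 8:04 = 484 total minutes past 12:00
Subtracting: 6 hours and 17 minutes = 377 minutes
484 - 377 = 107 minutes
= 1 hour and 47 minutes past 12:00 = 1:47

Final answer: 1:47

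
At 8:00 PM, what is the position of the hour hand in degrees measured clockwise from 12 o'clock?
The hour hand moves 30 degrees per hour and 0.5 degrees per minute.
At 8:00: (8) x 30 + 0 x 0.5 = 240 + 0 = 240 degrees

Final answer: 240 degrees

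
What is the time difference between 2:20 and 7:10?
From 2:20 to 7:10:
(7 x 60 + 10) - (2 x 60 + 20) = 430 - 140 = 290 minutes
= 4 hours and 50 minutes

Final answer: 4 hours and 50 minutes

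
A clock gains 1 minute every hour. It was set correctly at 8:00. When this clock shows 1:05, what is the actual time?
For every 60 true minutes, the faulty clock advances 61 minutes, so 1 faulty-clock minute corresponds to 60/61 true minutes.
From 8:00 to 1:05 on the faulty dial is 305 minutes.
True elapsed: 305 x 60/61 = 300 minutes = 5 hours.
True time: 8:00 + 5 hours = 1:00.

Final answer: 1:00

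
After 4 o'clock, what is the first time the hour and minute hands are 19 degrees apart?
At t minutes past 4:00, the hour hand is at 30 x 4 + 0.5t degrees and the minute hand is at 6t degrees.
The smaller angle between them is 19 degrees when |30H - 5.5t| = 19 or |30H - 5.5t| = 341.
With H = 4, solve 30 x 4 - 5.5t = +/- target for each target:
  t = (30 x 4 - 19) / 5.5 = 18.36
  t = (30 x 4 + 19) / 5.5 = 25.27
  t = (30 x 4 - 341) / 5.5 = -40.18 (outside (0, 60))
  t = (30 x 4 + 341) / 5.5 = 83.82 (outside (0, 60))
Valid solutions in (0, 60): {18.36, 25.27} minutes.
The first occurrence is t = 18.36 minutes.
The hands form a 19-degree angle at 18.36 minutes past 4:00.

Final answer: 18.36 minutes past 4:00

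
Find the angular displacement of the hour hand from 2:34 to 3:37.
The hour hand moves 0.5 degrees per minute.
Time elapsed: 3:37 - 2:34 = 63 minutes
Angular displacement: 63 x 0.5 = 31.5 degrees

Final answer: 31.5 degrees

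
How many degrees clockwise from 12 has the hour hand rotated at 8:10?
The hour hand moves 30 degrees per hour and 0.5 degrees per minute.
At 8:10: (8) x 30 + 10 x 0.5 = 240 + 5 = 245 degrees

Final answer: 245 degrees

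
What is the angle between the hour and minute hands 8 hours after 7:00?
First find the time 8 hours after 7:00.
Total minutes: 7 x 60 + 0 + 8 x 60 + 0 = 900.
900 mod 720 = 180 minutes = 3:00.
Now compute the angle at 3:00:
Hour hand: 3 x 30 + 0 x 0.5 = 90 degrees
Minute hand: 0 x 6 = 0 degrees
Difference: |90 - 0| = 90 degrees
The angle is 90 degrees

Final answer: 90 degrees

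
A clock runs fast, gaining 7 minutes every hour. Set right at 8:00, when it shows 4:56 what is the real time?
For every 60 true minutes, the faulty clock advances 67 minutes, so 1 faulty-clock minute corresponds to 60/67 true minutes.
From 8:00 to 4:56 on the faulty dial is 536 minutes.
True elapsed: 536 x 60/67 = 480 minutes = 8 hours.
True time: 8:00 + 8 hours = 4:00.

Final answer: 4:00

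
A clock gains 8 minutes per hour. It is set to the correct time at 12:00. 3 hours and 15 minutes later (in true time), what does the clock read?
For every 60 true minutes, the faulty clock advances 60 + 8 = 68 minutes.
True elapsed: 3 hours and 15 minutes = 195 minutes.
Faulty clock advances: 195 x 68/60 = 221 minutes (drift: 26 minutes ahead).
Shown time: 12:00 + 221 minutes = 3:41.

Final answer: 3:41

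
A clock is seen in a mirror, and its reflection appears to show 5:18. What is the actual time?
Reflection across the vertical (12-6) axis maps a hand at angle A degrees to (360 - A) degrees, which sends a reading of T minutes past 12:00 to (720 - T) minutes past 12:00.
Mirror reads 5:18 = 318 minutes past 12:00.
Actual time: (720 - 318) mod 720 = 402 minutes = 6:42.

Final answer: 6:42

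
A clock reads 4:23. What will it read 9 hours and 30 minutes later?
Starting time: 4:23
Adding 30 minutes to 23 minutes: 23 + 30 = 53 minutes
Adding 9 hours: 4 + 9 = 13 - 12 = 1
Final time: 1:53

Final answer: 1:53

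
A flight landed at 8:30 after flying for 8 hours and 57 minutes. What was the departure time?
Starting time: 8:30 = 510 total minutes past 12:00
Subtracting: 8 hours and 57 minutes = 537 minutes
510 - 537 = -27 (negative, add 12 hours = 720) = 693 minutes
= 11 hours and 33 minutes past 12:00 = 11:33

Final answer: 11:33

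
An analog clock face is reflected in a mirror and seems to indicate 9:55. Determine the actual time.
Reflection across the vertical (12-6) axis maps a hand at angle A degrees to (360 - A) degrees, which sends a reading of T minutes past 12:00 to (720 - T) minutes past 12:00.
Mirror reads 9:55 = 595 minutes past 12:00.
Actual time: (720 - 595) mod 720 = 125 minutes = 2:05.

Final answer: 2:05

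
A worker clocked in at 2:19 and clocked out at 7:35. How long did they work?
From 2:19 to 7:35:
(7 x 60 + 35) - (2 x 60 + 19) = 455 - 139 = 316 minutes
= 5 hours and 16 minutes

Final answer: 5 hours and 16 minutes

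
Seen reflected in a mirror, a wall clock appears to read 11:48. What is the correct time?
Reflection across the vertical (12-6) axis maps a hand at angle A degrees to (360 - A) degrees, which sends a reading of T minutes past 12:00 to (720 - T) minutes past 12:00.
Mirror reads 11:48 = 708 minutes past 12:00.
Actual time: (720 - 708) mod 720 = 12 minutes = 12:12.

Final answer: 12:12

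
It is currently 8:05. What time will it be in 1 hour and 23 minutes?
Starting time: 8:05
Adding 23 minutes to 5 minutes: 5 + 23 = 28 minutes
Adding 1 hour: 8 + 1 = 9
Final time: 9:28

Final answer: 9:28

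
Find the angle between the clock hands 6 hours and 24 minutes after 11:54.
First find the time 6 hours and 24 minutes after 11:54.
Total minutes: 11 x 60 + 54 + 6 x 60 + 24 = 1098.
1098 mod 720 = 378 minutes = 6:18.
Now compute the angle at 6:18:
Hour hand: 6 x 30 + 18 x 0.5 = 189 degrees
Minute hand: 18 x 6 = 108 degrees
Difference: |189 - 108| = 81 degrees
The angle is 81 degrees

Final answer: 81 degrees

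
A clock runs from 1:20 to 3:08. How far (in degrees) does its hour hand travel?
The hour hand moves 0.5 degrees per minute.
Time elapsed: 3:08 - 1:20 = 108 minutes
Angular displacement: 108 x 0.5 = 54 degrees

Final answer: 54 degrees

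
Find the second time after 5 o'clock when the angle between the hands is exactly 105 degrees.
At t minutes past 5:00, the hour hand is at 30 x 5 + 0.5t degrees and the minute hand is at 6t degrees.
The smaller angle between them is 105 degrees when |30H - 5.5t| = 105 or |30H - 5.5t| = 255.
With H = 5, solve 30 x 5 - 5.5t = +/- target for each target:
  t = (30 x 5 - 105) / 5.5 = 8.18
  t = (30 x 5 + 105) / 5.5 = 46.36
  t = (30 x 5 - 255) / 5.5 = -19.09 (outside (0, 60))
  t = (30 x 5 + 255) / 5.5 = 73.64 (outside (0, 60))
Valid solutions in (0, 60): {8.18, 46.36} minutes.
The second occurrence is t = 46.36 minutes.
The hands form a 105-degree angle at 46.36 minutes past 5:00.

Final answer: 46.36 minutes past 5:00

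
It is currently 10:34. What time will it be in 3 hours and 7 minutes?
Starting time: 10:34
Adding 7 minutes to 34 minutes: 34 + 7 = 41 minutes
Adding 3 hours: 10 + 3 = 13 - 12 = 1
Final time: 1:41

Final answer: 1:41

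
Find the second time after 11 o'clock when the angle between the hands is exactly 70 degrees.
At t minutes past 11:00, the hour hand is at 30 x 11 + 0.5t degrees and the minute hand is at 6t degrees.
The smaller angle between them is 70 degrees when |30H - 5.5t| = 70 or |30H - 5.5t| = 290.
With H = 11, solve 30 x 11 - 5.5t = +/- target for each target:
  t = (30 x 11 - 70) / 5.5 = 47.27
  t = (30 x 11 + 70) / 5.5 = 72.73 (outside (0, 60))
  t = (30 x 11 - 290) / 5.5 = 7.27
  t = (30 x 11 + 290) / 5.5 = 112.73 (outside (0, 60))
Valid solutions in (0, 60): {7.27, 47.27} minutes.
The second occurrence is t = 47.27 minutes.
The hands form a 70-degree angle at 47.27 minutes past 11:00.

Final answer: 47.27 minutes past 11:00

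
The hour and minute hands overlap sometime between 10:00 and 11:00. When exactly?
The minute hand gains 5.5 degrees per minute on the hour hand.
At 10:00, the hour hand is at 300 degrees and the minute hand is at 0 degrees.
The gap is 300 degrees. Time to close: 300/5.5 = 60 x 10/11 = 54.55 minutes.
The hands overlap at 54.55 minutes past 10:00.

Final answer: 54.55 minutes past 10:00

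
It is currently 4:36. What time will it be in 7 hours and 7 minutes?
Starting time: 4:36
Adding 7 minutes to 36 minutes: 36 + 7 = 43 minutes
Adding 7 hours: 4 + 7 = 11
Final time: 11:43

Final answer: 11:43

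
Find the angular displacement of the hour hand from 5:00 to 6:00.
The hour hand moves 0.5 degrees per minute.
Time elapsed: 6:00 - 5:00 = 60 minutes
Angular displacement: 60 x 0.5 = 30 degrees

Final answer: 30 degrees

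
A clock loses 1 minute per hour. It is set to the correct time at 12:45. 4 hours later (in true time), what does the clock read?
For every 60 true minutes, the faulty clock advances 60 - 1 = 59 minutes.
True elapsed: 4 hours = 240 minutes.
Faulty clock advances: 240 x 59/60 = 236 minutes (drift: 4 minutes behind).
Shown time: 12:45 + 236 minutes = 4:41.

Final answer: 4:41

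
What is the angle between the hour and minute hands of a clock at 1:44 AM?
Hour hand position: 1 x 30 + 44 x 0.5 = 52 degrees
Minute hand position: 44 x 6 = 264 degrees
Difference: |52 - 264| = 212 degrees
Since 212 > 180, the smaller angle is 360 - 212 = 148 degrees

Final answer: 148 degrees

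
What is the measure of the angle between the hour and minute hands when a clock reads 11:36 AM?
Hour hand position: 11 x 30 + 36 x 0.5 = 348 degrees
Minute hand position: 36 x 6 = 216 degrees
Difference: |348 - 216| = 132 degrees
The angle between the hands is 132 degrees

Final answer: 132 degrees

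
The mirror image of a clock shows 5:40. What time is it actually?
Reflection across the vertical (12-6) axis maps a hand at angle A degrees to (360 - A) degrees, which sends a reading of T minutes past 12:00 to (720 - T) minutes past 12:00.
Mirror reads 5:40 = 340 minutes past 12:00.
Actual time: (720 - 340) mod 720 = 380 minutes = 6:20.

Final answer: 6:20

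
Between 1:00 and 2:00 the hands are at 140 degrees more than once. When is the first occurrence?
At t minutes past 1:00, the hour hand is at 30 x 1 + 0.5t degrees and the minute hand is at 6t degrees.
The smaller angle between them is 140 degrees when |30H - 5.5t| = 140 or |30H - 5.5t| = 220.
With H = 1, solve 30 x 1 - 5.5t = +/- target for each target:
  t = (30 x 1 - 140) / 5.5 = -20 (outside (0, 60))
  t = (30 x 1 + 140) / 5.5 = 30.91
  t = (30 x 1 - 220) / 5.5 = -34.55 (outside (0, 60))
  t = (30 x 1 + 220) / 5.5 = 45.45
Valid solutions in (0, 60): {30.91, 45.45} minutes.
The first occurrence is t = 30.91 minutes.
The hands form a 140-degree angle at 30.91 minutes past 1:00.

Final answer: 30.91 minutes past 1:00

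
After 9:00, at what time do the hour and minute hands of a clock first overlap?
The minute hand gains 5.5 degrees per minute on the hour hand.
At 9:00, the hour hand is at 270 degrees and the minute hand is at 0 degrees.
The gap is 270 degrees. Time to close: 270/5.5 = 60 x 9/11 = 49.09 minutes.
The hands overlap at 49.09 minutes past 9:00.

Final answer: 49.09 minutes past 9:00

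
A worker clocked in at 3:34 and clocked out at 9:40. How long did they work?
From 3:34 to 9:40:
(9 x 60 + 40) - (3 x 60 + 34) = 580 - 214 = 366 minutes
= 6 hours and 6 minutes

Final answer: 6 hours and 6 minutes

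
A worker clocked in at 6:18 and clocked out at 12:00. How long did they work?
From 6:18 to 12:00:
(12 x 60 + 0) - (6 x 60 + 18) = 720 - 378 = 342 minutes
= 5 hours and 42 minutes

Final answer: 5 hours and 42 minutes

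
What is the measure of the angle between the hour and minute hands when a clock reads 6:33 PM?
Hour hand position: 6 x 30 + 33 x 0.5 = 196.5 degrees
Minute hand position: 33 x 6 = 198 degrees
Difference: |196.5 - 198| = 1.5 degrees
The angle between the hands is 1.5 degrees

Final answer: 1.5 degrees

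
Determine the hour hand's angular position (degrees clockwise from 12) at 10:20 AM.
The hour hand moves 30 degrees per hour and 0.5 degrees per minute.
At 10:20: (10) x 30 + 20 x 0.5 = 300 + 10 = 310 degrees

Final answer: 310 degrees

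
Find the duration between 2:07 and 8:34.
From 2:07 to 8:34:
(8 x 60 + 34) - (2 x 60 + 7) = 514 - 127 = 387 minutes
= 6 hours and 27 minutes

Final answer: 6 hours and 27 minutes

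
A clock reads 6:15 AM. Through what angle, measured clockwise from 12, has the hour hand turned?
The hour hand moves 30 degrees per hour and 0.5 degrees per minute.
At 6:15: (6) x 30 + 15 x 0.5 = 180 + 7.5 = 187.5 degrees

Final answer: 187.5 degrees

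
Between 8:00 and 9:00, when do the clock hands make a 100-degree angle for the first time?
At t minutes past 8:00, the hour hand is at 30 x 8 + 0.5t degrees and the minute hand is at 6t degrees.
The smaller angle between them is 100 degrees when |30H - 5.5t| = 100 or |30H - 5.5t| = 260.
With H = 8, solve 30 x 8 - 5.5t = +/- target for each target:
  t = (30 x 8 - 100) / 5.5 = 25.45
  t = (30 x 8 + 100) / 5.5 = 61.82 (outside (0, 60))
  t = (30 x 8 - 260) / 5.5 = -3.64 (outside (0, 60))
  t = (30 x 8 + 260) / 5.5 = 90.91 (outside (0, 60))
Valid solutions in (0, 60): {25.45} minutes.
The first occurrence is t = 25.45 minutes.
The hands form a 100-degree angle at 25.45 minutes past 8:00.

Final answer: 25.45 minutes past 8:00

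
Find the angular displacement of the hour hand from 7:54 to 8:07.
The hour hand moves 0.5 degrees per minute.
Time elapsed: 8:07 - 7:54 = 13 minutes
Angular displacement: 13 x 0.5 = 6.5 degrees

Final answer: 6.5 degrees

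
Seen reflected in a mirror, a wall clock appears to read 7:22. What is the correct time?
Reflection across the vertical (12-6) axis maps a hand at angle A degrees to (360 - A) degrees, which sends a reading of T minutes past 12:00 to (720 - T) minutes past 12:00.
Mirror reads 7:22 = 442 minutes past 12:00.
Actual time: (720 - 442) mod 720 = 278 minutes = 4:38.

Final answer: 4:38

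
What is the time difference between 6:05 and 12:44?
From 6:05 to 12:44:
(12 x 60 + 44) - (6 x 60 + 5) = 764 - 365 = 399 minutes
= 6 hours and 39 minutes

Final answer: 6 hours and 39 minutes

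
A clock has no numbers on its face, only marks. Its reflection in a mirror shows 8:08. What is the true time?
Reflection across the vertical (12-6) axis maps a hand at angle A degrees to (360 - A) degrees, which sends a reading of T minutes past 12:00 to (720 - T) minutes past 12:00.
Mirror reads 8:08 = 488 minutes past 12:00.
Actual time: (720 - 488) mod 720 = 232 minutes = 3:52.

Final answer: 3:52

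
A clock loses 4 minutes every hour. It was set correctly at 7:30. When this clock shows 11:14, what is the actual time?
For every 60 true minutes, the faulty clock advances 56 minutes, so 1 faulty-clock minute corresponds to 60/56 true minutes.
From 7:30 to 11:14 on the faulty dial is 224 minutes.
True elapsed: 224 x 60/56 = 240 minutes = 4 hours.
True time: 7:30 + 4 hours = 11:30.

Final answer: 11:30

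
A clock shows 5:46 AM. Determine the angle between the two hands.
Hour hand position: 5 x 30 + 46 x 0.5 = 173 degrees
Minute hand position: 46 x 6 = 276 degrees
Difference: |173 - 276| = 103 degrees
The angle between the hands is 103 degrees

Final answer: 103 degrees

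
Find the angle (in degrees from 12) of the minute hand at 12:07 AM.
The minute hand moves 6 degrees per minute.
At 12:07: 7 x 6 = 42 degrees

Final answer: 42 degrees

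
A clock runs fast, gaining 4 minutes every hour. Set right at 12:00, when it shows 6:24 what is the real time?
For every 60 true minutes, the faulty clock advances 64 minutes, so 1 faulty-clock minute corresponds to 60/64 true minutes.
From 12:00 to 6:24 on the faulty dial is 384 minutes.
True elapsed: 384 x 60/64 = 360 minutes = 6 hours.
True time: 12:00 + 6 hours = 6:00.

Final answer: 6:00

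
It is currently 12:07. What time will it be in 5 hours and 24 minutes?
Starting time: 12:07
Adding 24 minutes to 7 minutes: 7 + 24 = 31 minutes
Adding 5 hours: 12 + 5 = 17 - 12 = 5
Final time: 5:31

Final answer: 5:31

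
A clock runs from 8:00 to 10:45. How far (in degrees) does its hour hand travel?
The hour hand moves 0.5 degrees per minute.
Time elapsed: 10:45 - 8:00 = 165 minutes
Angular displacement: 165 x 0.5 = 82.5 degrees

Final answer: 82.5 degrees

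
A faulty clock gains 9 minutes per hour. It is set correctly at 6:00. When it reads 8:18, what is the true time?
For every 60 true minutes, the faulty clock advances 69 minutes, so 1 faulty-clock minute corresponds to 60/69 true minutes.
From 6:00 to 8:18 on the faulty dial is 138 minutes.
True elapsed: 138 x 60/69 = 120 minutes = 2 hours.
True time: 6:00 + 2 hours = 8:00.

Final answer: 8:00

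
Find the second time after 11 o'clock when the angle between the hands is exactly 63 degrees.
At t minutes past 11:00, the hour hand is at 30 x 11 + 0.5t degrees and the minute hand is at 6t degrees.
The smaller angle between them is 63 degrees when |30H - 5.5t| = 63 or |30H - 5.5t| = 297.
With H = 11, solve 30 x 11 - 5.5t = +/- target for each target:
  t = (30 x 11 - 63) / 5.5 = 48.55
  t = (30 x 11 + 63) / 5.5 = 71.45 (outside (0, 60))
  t = (30 x 11 - 297) / 5.5 = 6
  t = (30 x 11 + 297) / 5.5 = 114 (outside (0, 60))
Valid solutions in (0, 60): {6, 48.55} minutes.
The second occurrence is t = 48.55 minutes.
The hands form a 63-degree angle at 48.55 minutes past 11:00.

Final answer: 48.55 minutes past 11:00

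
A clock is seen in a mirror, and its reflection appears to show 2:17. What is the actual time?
Reflection across the vertical (12-6) axis maps a hand at angle A degrees to (360 - A) degrees, which sends a reading of T minutes past 12:00 to (720 - T) minutes past 12:00.
Mirror reads 2:17 = 137 minutes past 12:00.
Actual time: (720 - 137) mod 720 = 583 minutes = 9:43.

Final answer: 9:43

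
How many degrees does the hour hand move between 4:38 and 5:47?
The hour hand moves 0.5 degrees per minute.
Time elapsed: 5:47 - 4:38 = 69 minutes
Angular displacement: 69 x 0.5 = 34.5 degrees

Final answer: 34.5 degrees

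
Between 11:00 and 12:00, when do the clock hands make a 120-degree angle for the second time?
At t minutes past 11:00, the hour hand is at 30 x 11 + 0.5t degrees and the minute hand is at 6t degrees.
The smaller angle between them is 120 degrees when |30H - 5.5t| = 120 or |30H - 5.5t| = 240.
With H = 11, solve 30 x 11 - 5.5t = +/- target for each target:
  t = (30 x 11 - 120) / 5.5 = 38.18
  t = (30 x 11 + 120) / 5.5 = 81.82 (outside (0, 60))
  t = (30 x 11 - 240) / 5.5 = 16.36
  t = (30 x 11 + 240) / 5.5 = 103.64 (outside (0, 60))
Valid solutions in (0, 60): {16.36, 38.18} minutes.
The second occurrence is t = 38.18 minutes.
The hands form a 120-degree angle at 38.18 minutes past 11:00.

Final answer: 38.18 minutes past 11:00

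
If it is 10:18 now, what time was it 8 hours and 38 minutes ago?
Starting time: 10:18 = 618 total minutes past 12:00
Subtracting: 8 hours and 38 minutes = 518 minutes
618 - 518 = 100 minutes
= 1 hour and 40 minutes past 12:00 = 1:40

Final answer: 1:40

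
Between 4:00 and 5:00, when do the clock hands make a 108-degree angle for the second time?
At t minutes past 4:00, the hour hand is at 30 x 4 + 0.5t degrees and the minute hand is at 6t degrees.
The smaller angle between them is 108 degrees when |30H - 5.5t| = 108 or |30H - 5.5t| = 252.
With H = 4, solve 30 x 4 - 5.5t = +/- target for each target:
  t = (30 x 4 - 108) / 5.5 = 2.18
  t = (30 x 4 + 108) / 5.5 = 41.45
  t = (30 x 4 - 252) / 5.5 = -24 (outside (0, 60))
  t = (30 x 4 + 252) / 5.5 = 67.64 (outside (0, 60))
Valid solutions in (0, 60): {2.18, 41.45} minutes.
The second occurrence is t = 41.45 minutes.
The hands form a 108-degree angle at 41.45 minutes past 4:00.

Final answer: 41.45 minutes past 4:00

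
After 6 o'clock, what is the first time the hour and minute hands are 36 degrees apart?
At t minutes past 6:00, the hour hand is at 30 x 6 + 0.5t degrees and the minute hand is at 6t degrees.
The smaller angle between them is 36 degrees when |30H - 5.5t| = 36 or |30H - 5.5t| = 324.
With H = 6, solve 30 x 6 - 5.5t = +/- target for each target:
  t = (30 x 6 - 36) / 5.5 = 26.18
  t = (30 x 6 + 36) / 5.5 = 39.27
  t = (30 x 6 - 324) / 5.5 = -26.18 (outside (0, 60))
  t = (30 x 6 + 324) / 5.5 = 91.64 (outside (0, 60))
Valid solutions in (0, 60): {26.18, 39.27} minutes.
The first occurrence is t = 26.18 minutes.
The hands form a 36-degree angle at 26.18 minutes past 6:00.

Final answer: 26.18 minutes past 6:00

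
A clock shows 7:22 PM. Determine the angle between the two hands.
Hour hand position: 7 x 30 + 22 x 0.5 = 221 degrees
Minute hand position: 22 x 6 = 132 degrees
Difference: |221 - 132| = 89 degrees
The angle between the hands is 89 degrees

Final answer: 89 degrees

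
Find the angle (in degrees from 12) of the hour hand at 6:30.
The hour hand moves 30 degrees per hour and 0.5 degrees per minute.
At 6:30: (6) x 30 + 30 x 0.5 = 180 + 15 = 195 degrees

Final answer: 195 degrees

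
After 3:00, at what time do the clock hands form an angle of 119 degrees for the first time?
At t minutes past 3:00, the hour hand is at 30 x 3 + 0.5t degrees and the minute hand is at 6t degrees.
The smaller angle between them is 119 degrees when |30H - 5.5t| = 119 or |30H - 5.5t| = 241.
With H = 3, solve 30 x 3 - 5.5t = +/- target for each target:
  t = (30 x 3 - 119) / 5.5 = -5.27 (outside (0, 60))
  t = (30 x 3 + 119) / 5.5 = 38
  t = (30 x 3 - 241) / 5.5 = -27.45 (outside (0, 60))
  t = (30 x 3 + 241) / 5.5 = 60.18 (outside (0, 60))
Valid solutions in (0, 60): {38} minutes.
The first occurrence is t = 38 minutes.
The hands form a 119-degree angle at 38 minutes past 3:00.

Final answer: 38 minutes past 3:00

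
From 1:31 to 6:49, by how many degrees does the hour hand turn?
The hour hand moves 0.5 degrees per minute.
Time elapsed: 6:49 - 1:31 = 318 minutes
Angular displacement: 318 x 0.5 = 159 degrees

Final answer: 159 degrees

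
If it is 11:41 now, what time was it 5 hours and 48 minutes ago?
Starting time: 11:41 = 701 total minutes past 12:00
Subtracting: 5 hours and 48 minutes = 348 minutes
701 - 348 = 353 minutes
= 5 hours and 53 minutes past 12:00 = 5:53

Final answer: 5:53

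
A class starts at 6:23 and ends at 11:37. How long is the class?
From 6:23 to 11:37:
(11 x 60 + 37) - (6 x 60 + 23) = 697 - 383 = 314 minutes
= 5 hours and 14 minutes

Final answer: 5 hours and 14 minutes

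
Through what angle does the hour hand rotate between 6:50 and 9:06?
The hour hand moves 0.5 degrees per minute.
Time elapsed: 9:06 - 6:50 = 136 minutes
Angular displacement: 136 x 0.5 = 68 degrees

Final answer: 68 degrees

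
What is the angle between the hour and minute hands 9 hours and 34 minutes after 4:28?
First find the time 9 hours and 34 minutes after 4:28.
Total minutes: 4 x 60 + 28 + 9 x 60 + 34 = 842.
842 mod 720 = 122 minutes = 2:02.
Now compute the angle at 2:02:
Hour hand: 2 x 30 + 2 x 0.5 = 61 degrees
Minute hand: 2 x 6 = 12 degrees
Difference: |61 - 12| = 49 degrees
The angle is 49 degrees

Final answer: 49 degrees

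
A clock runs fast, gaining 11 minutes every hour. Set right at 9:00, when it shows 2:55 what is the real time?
For every 60 true minutes, the faulty clock advances 71 minutes, so 1 faulty-clock minute corresponds to 60/71 true minutes.
From 9:00 to 2:55 on the faulty dial is 355 minutes.
True elapsed: 355 x 60/71 = 300 minutes = 5 hours.
True time: 9:00 + 5 hours = 2:00.

Final answer: 2:00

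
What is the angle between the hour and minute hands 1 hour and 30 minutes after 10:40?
First find the time 1 hour and 30 minutes after 10:40.
Total minutes: 10 x 60 + 40 + 1 x 60 + 30 = 730.
730 mod 720 = 10 minutes = 12:10.
Now compute the angle at 12:10:
Hour hand: 0 x 30 + 10 x 0.5 = 5 degrees
Minute hand: 10 x 6 = 60 degrees
Difference: |5 - 60| = 55 degrees
The angle is 55 degrees

Final answer: 55 degrees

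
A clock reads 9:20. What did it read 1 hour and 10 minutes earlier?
Starting time: 9:20 = 560 total minutes past 12:00
Subtracting: 1 hour and 10 minutes = 70 minutes
560 - 70 = 490 minutes
= 8 hours and 10 minutes past 12:00 = 8:10

Final answer: 8:10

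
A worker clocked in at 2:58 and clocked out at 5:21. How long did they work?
From 2:58 to 5:21:
(5 x 60 + 21) - (2 x 60 + 58) = 321 - 178 = 143 minutes
= 2 hours and 23 minutes

Final answer: 2 hours and 23 minutes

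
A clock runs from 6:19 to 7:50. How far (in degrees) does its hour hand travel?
The hour hand moves 0.5 degrees per minute.
Time elapsed: 7:50 - 6:19 = 91 minutes
Angular displacement: 91 x 0.5 = 45.5 degrees

Final answer: 45.5 degrees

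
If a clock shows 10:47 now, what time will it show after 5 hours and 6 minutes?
Starting time: 10:47
Adding 6 minutes to 47 minutes: 47 + 6 = 53 minutes
Adding 5 hours: 10 + 5 = 15 - 12 = 3
Final time: 3:53

Final answer: 3:53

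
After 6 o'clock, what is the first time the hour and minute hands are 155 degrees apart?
At t minutes past 6:00, the hour hand is at 30 x 6 + 0.5t degrees and the minute hand is at 6t degrees.
The smaller angle between them is 155 degrees when |30H - 5.5t| = 155 or |30H - 5.5t| = 205.
With H = 6, solve 30 x 6 - 5.5t = +/- target for each target:
  t = (30 x 6 - 155) / 5.5 = 4.55
  t = (30 x 6 + 155) / 5.5 = 60.91 (outside (0, 60))
  t = (30 x 6 - 205) / 5.5 = -4.55 (outside (0, 60))
  t = (30 x 6 + 205) / 5.5 = 70 (outside (0, 60))
Valid solutions in (0, 60): {4.55} minutes.
The first occurrence is t = 4.55 minutes.
The hands form a 155-degree angle at 4.55 minutes past 6:00.

Final answer: 4.55 minutes past 6:00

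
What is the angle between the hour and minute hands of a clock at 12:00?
Hour hand position: 0 x 30 + 0 x 0.5 = 0 degrees
Minute hand position: 0 x 6 = 0 degrees
Difference: |0 - 0| = 0 degrees
The angle between the hands is 0 degrees

Final answer: 0 degrees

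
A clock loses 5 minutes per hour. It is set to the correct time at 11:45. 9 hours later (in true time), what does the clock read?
For every 60 true minutes, the faulty clock advances 60 - 5 = 55 minutes.
True elapsed: 9 hours = 540 minutes.
Faulty clock advances: 540 x 55/60 = 495 minutes (drift: 45 minutes behind).
Shown time: 11:45 + 495 minutes = 8:00.

Final answer: 8:00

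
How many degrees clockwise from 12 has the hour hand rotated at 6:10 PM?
The hour hand moves 30 degrees per hour and 0.5 degrees per minute.
At 6:10: (6) x 30 + 10 x 0.5 = 180 + 5 = 185 degrees

Final answer: 185 degrees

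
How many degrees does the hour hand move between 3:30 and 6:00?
The hour hand moves 0.5 degrees per minute.
Time elapsed: 6:00 - 3:30 = 150 minutes
Angular displacement: 150 x 0.5 = 75 degrees

Final answer: 75 degrees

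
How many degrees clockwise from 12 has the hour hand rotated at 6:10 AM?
The hour hand moves 30 degrees per hour and 0.5 degrees per minute.
At 6:10: (6) x 30 + 10 x 0.5 = 180 + 5 = 185 degrees

Final answer: 185 degrees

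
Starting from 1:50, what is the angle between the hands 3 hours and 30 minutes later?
First find the time 3 hours and 30 minutes after 1:50.
Total minutes: 1 x 60 + 50 + 3 x 60 + 30 = 320.
320 mod 720 = 320 minutes = 5:20.
Now compute the angle at 5:20:
Hour hand: 5 x 30 + 20 x 0.5 = 160 degrees
Minute hand: 20 x 6 = 120 degrees
Difference: |160 - 120| = 40 degrees
The angle is 40 degrees

Final answer: 40 degrees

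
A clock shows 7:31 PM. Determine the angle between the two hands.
Hour hand position: 7 x 30 + 31 x 0.5 = 225.5 degrees
Minute hand position: 31 x 6 = 186 degrees
Difference: |225.5 - 186| = 39.5 degrees
The angle between the hands is 39.5 degrees

Final answer: 39.5 degrees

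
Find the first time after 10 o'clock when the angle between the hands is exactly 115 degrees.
At t minutes past 10:00, the hour hand is at 30 x 10 + 0.5t degrees and the minute hand is at 6t degrees.
The smaller angle between them is 115 degrees when |30H - 5.5t| = 115 or |30H - 5.5t| = 245.
With H = 10, solve 30 x 10 - 5.5t = +/- target for each target:
  t = (30 x 10 - 115) / 5.5 = 33.64
  t = (30 x 10 + 115) / 5.5 = 75.45 (outside (0, 60))
  t = (30 x 10 - 245) / 5.5 = 10
  t = (30 x 10 + 245) / 5.5 = 99.09 (outside (0, 60))
Valid solutions in (0, 60): {10, 33.64} minutes.
The first occurrence is t = 10 minutes.
The hands form a 115-degree angle at 10 minutes past 10:00.

Final answer: 10 minutes past 10:00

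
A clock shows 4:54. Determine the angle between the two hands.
Hour hand position: 4 x 30 + 54 x 0.5 = 147 degrees
Minute hand position: 54 x 6 = 324 degrees
Difference: |147 - 324| = 177 degrees
The angle between the hands is 177 degrees

Final answer: 177 degrees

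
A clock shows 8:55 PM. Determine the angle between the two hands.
Hour hand position: 8 x 30 + 55 x 0.5 = 267.5 degrees
Minute hand position: 55 x 6 = 330 degrees
Difference: |267.5 - 330| = 62.5 degrees
The angle between the hands is 62.5 degrees

Final answer: 62.5 degrees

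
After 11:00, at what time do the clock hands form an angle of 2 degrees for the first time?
At t minutes past 11:00, the hour hand is at 30 x 11 + 0.5t degrees and the minute hand is at 6t degrees.
The smaller angle between them is 2 degrees when |30H - 5.5t| = 2 or |30H - 5.5t| = 358.
With H = 11, solve 30 x 11 - 5.5t = +/- target for each target:
  t = (30 x 11 - 2) / 5.5 = 59.64
  t = (30 x 11 + 2) / 5.5 = 60.36 (outside (0, 60))
  t = (30 x 11 - 358) / 5.5 = -5.09 (outside (0, 60))
  t = (30 x 11 + 358) / 5.5 = 125.09 (outside (0, 60))
Valid solutions in (0, 60): {59.64} minutes.
The first occurrence is t = 59.64 minutes.
The hands form a 2-degree angle at 59.64 minutes past 11:00.

Final answer: 59.64 minutes past 11:00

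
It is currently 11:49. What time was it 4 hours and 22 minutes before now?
Starting time: 11:49 = 709 total minutes past 12:00
Subtracting: 4 hours and 22 minutes = 262 minutes
709 - 262 = 447 minutes
= 7 hours and 27 minutes past 12:00 = 7:27

Final answer: 7:27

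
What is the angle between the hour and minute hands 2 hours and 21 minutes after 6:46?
First find the time 2 hours and 21 minutes after 6:46.
Total minutes: 6 x 60 + 46 + 2 x 60 + 21 = 547.
547 mod 720 = 547 minutes = 9:07.
Now compute the angle at 9:07:
Hour hand: 9 x 30 + 7 x 0.5 = 273.5 degrees
Minute hand: 7 x 6 = 42 degrees
Difference: |273.5 - 42| = 231.5 degrees
Smaller angle: 360 - 231.5 = 128.5 degrees

Final answer: 128.5 degrees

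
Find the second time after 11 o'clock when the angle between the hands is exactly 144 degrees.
At t minutes past 11:00, the hour hand is at 30 x 11 + 0.5t degrees and the minute hand is at 6t degrees.
The smaller angle between them is 144 degrees when |30H - 5.5t| = 144 or |30H - 5.5t| = 216.
With H = 11, solve 30 x 11 - 5.5t = +/- target for each target:
  t = (30 x 11 - 144) / 5.5 = 33.82
  t = (30 x 11 + 144) / 5.5 = 86.18 (outside (0, 60))
  t = (30 x 11 - 216) / 5.5 = 20.73
  t = (30 x 11 + 216) / 5.5 = 99.27 (outside (0, 60))
Valid solutions in (0, 60): {20.73, 33.82} minutes.
The second occurrence is t = 33.82 minutes.
The hands form a 144-degree angle at 33.82 minutes past 11:00.

Final answer: 33.82 minutes past 11:00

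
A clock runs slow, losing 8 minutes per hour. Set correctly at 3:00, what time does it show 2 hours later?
For every 60 true minutes, the faulty clock advances 60 - 8 = 52 minutes.
True elapsed: 2 hours = 120 minutes.
Faulty clock advances: 120 x 52/60 = 104 minutes (drift: 16 minutes behind).
Shown time: 3:00 + 104 minutes = 4:44.

Final answer: 4:44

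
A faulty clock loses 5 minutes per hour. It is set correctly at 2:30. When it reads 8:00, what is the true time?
For every 60 true minutes, the faulty clock advances 55 minutes, so 1 faulty-clock minute corresponds to 60/55 true minutes.
From 2:30 to 8:00 on the faulty dial is 330 minutes.
True elapsed: 330 x 60/55 = 360 minutes = 6 hours.
True time: 2:30 + 6 hours = 8:30.

Final answer: 8:30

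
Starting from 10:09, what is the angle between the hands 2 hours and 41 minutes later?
First find the time 2 hours and 41 minutes after 10:09.
Total minutes: 10 x 60 + 9 + 2 x 60 + 41 = 770.
770 mod 720 = 50 minutes = 12:50.
Now compute the angle at 12:50:
Hour hand: 0 x 30 + 50 x 0.5 = 25 degrees
Minute hand: 50 x 6 = 300 degrees
Difference: |25 - 300| = 275 degrees
Smaller angle: 360 - 275 = 85 degrees

Final answer: 85 degrees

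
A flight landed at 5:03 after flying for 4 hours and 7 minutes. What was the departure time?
Starting time: 5:03 = 303 total minutes past 12:00
Subtracting: 4 hours and 7 minutes = 247 minutes
303 - 247 = 56 minutes
= 56 minutes past 12:00 = 12:56

Final answer: 12:56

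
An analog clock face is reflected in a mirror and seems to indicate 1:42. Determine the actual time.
Reflection across the vertical (12-6) axis maps a hand at angle A degrees to (360 - A) degrees, which sends a reading of T minutes past 12:00 to (720 - T) minutes past 12:00.
Mirror reads 1:42 = 102 minutes past 12:00.
Actual time: (720 - 102) mod 720 = 618 minutes = 10:18.

Final answer: 10:18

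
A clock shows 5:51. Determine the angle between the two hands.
Hour hand position: 5 x 30 + 51 x 0.5 = 175.5 degrees
Minute hand position: 51 x 6 = 306 degrees
Difference: |175.5 - 306| = 130.5 degrees
The angle between the hands is 130.5 degrees

Final answer: 130.5 degrees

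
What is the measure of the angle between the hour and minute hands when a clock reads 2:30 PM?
Hour hand position: 2 x 30 + 30 x 0.5 = 75 degrees
Minute hand position: 30 x 6 = 180 degrees
Difference: |75 - 180| = 105 degrees
The angle between the hands is 105 degrees

Final answer: 105 degrees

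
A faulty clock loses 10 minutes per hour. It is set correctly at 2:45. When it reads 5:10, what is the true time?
For every 60 true minutes, the faulty clock advances 50 minutes, so 1 faulty-clock minute corresponds to 60/50 true minutes.
From 2:45 to 5:10 on the faulty dial is 145 minutes.
True elapsed: 145 x 60/50 = 174 minutes = 2 hours and 54 minutes.
True time: 2:45 + 2 hours and 54 minutes = 5:39.

Final answer: 5:39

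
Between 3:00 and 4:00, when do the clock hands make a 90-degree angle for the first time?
At t minutes past 3:00, the hour hand is at 30 x 3 + 0.5t degrees and the minute hand is at 6t degrees.
The smaller angle between them is 90 degrees when |30H - 5.5t| = 90 or |30H - 5.5t| = 270.
With H = 3, solve 30 x 3 - 5.5t = +/- target for each target:
  t = (30 x 3 - 90) / 5.5 = 0 (outside (0, 60))
  t = (30 x 3 + 90) / 5.5 = 32.73
  t = (30 x 3 - 270) / 5.5 = -32.73 (outside (0, 60))
  t = (30 x 3 + 270) / 5.5 = 65.45 (outside (0, 60))
Valid solutions in (0, 60): {32.73} minutes.
The first occurrence is t = 32.73 minutes.
The hands form a 90-degree angle at 32.73 minutes past 3:00.

Final answer: 32.73 minutes past 3:00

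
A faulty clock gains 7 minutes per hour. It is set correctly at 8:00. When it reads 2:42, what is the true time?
For every 60 true minutes, the faulty clock advances 67 minutes, so 1 faulty-clock minute corresponds to 60/67 true minutes.
From 8:00 to 2:42 on the faulty dial is 402 minutes.
True elapsed: 402 x 60/67 = 360 minutes = 6 hours.
True time: 8:00 + 6 hours = 2:00.

Final answer: 2:00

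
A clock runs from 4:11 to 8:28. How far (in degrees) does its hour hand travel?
The hour hand moves 0.5 degrees per minute.
Time elapsed: 8:28 - 4:11 = 257 minutes
Angular displacement: 257 x 0.5 = 128.5 degrees

Final answer: 128.5 degrees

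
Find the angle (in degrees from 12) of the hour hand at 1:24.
The hour hand moves 30 degrees per hour and 0.5 degrees per minute.
At 1:24: (1) x 30 + 24 x 0.5 = 30 + 12 = 42 degrees

Final answer: 42 degrees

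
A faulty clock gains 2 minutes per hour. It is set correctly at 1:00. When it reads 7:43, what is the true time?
For every 60 true minutes, the faulty clock advances 62 minutes, so 1 faulty-clock minute corresponds to 60/62 true minutes.
From 1:00 to 7:43 on the faulty dial is 403 minutes.
True elapsed: 403 x 60/62 = 390 minutes = 6 hours and 30 minutes.
True time: 1:00 + 6 hours and 30 minutes = 7:30.

Final answer: 7:30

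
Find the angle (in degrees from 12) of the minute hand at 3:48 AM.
The minute hand moves 6 degrees per minute.
At 3:48: 48 x 6 = 288 degrees

Final answer: 288 degrees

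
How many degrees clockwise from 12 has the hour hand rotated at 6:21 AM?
The hour hand moves 30 degrees per hour and 0.5 degrees per minute.
At 6:21: (6) x 30 + 21 x 0.5 = 180 + 10.5 = 190.5 degrees

Final answer: 190.5 degrees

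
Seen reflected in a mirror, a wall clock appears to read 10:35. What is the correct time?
Reflection across the vertical (12-6) axis maps a hand at angle A degrees to (360 - A) degrees, which sends a reading of T minutes past 12:00 to (720 - T) minutes past 12:00.
Mirror reads 10:35 = 635 minutes past 12:00.
Actual time: (720 - 635) mod 720 = 85 minutes = 1:25.

Final answer: 1:25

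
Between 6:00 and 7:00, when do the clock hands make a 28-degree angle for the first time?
At t minutes past 6:00, the hour hand is at 30 x 6 + 0.5t degrees and the minute hand is at 6t degrees.
The smaller angle between them is 28 degrees when |30H - 5.5t| = 28 or |30H - 5.5t| = 332.
With H = 6, solve 30 x 6 - 5.5t = +/- target for each target:
  t = (30 x 6 - 28) / 5.5 = 27.64
  t = (30 x 6 + 28) / 5.5 = 37.82
  t = (30 x 6 - 332) / 5.5 = -27.64 (outside (0, 60))
  t = (30 x 6 + 332) / 5.5 = 93.09 (outside (0, 60))
Valid solutions in (0, 60): {27.64, 37.82} minutes.
The first occurrence is t = 27.64 minutes.
The hands form a 28-degree angle at 27.64 minutes past 6:00.

Final answer: 27.64 minutes past 6:00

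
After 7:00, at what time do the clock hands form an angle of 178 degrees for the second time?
At t minutes past 7:00, the hour hand is at 30 x 7 + 0.5t degrees and the minute hand is at 6t degrees.
The smaller angle between them is 178 degrees when |30H - 5.5t| = 178 or |30H - 5.5t| = 182.
With H = 7, solve 30 x 7 - 5.5t = +/- target for each target:
  t = (30 x 7 - 178) / 5.5 = 5.82
  t = (30 x 7 + 178) / 5.5 = 70.55 (outside (0, 60))
  t = (30 x 7 - 182) / 5.5 = 5.09
  t = (30 x 7 + 182) / 5.5 = 71.27 (outside (0, 60))
Valid solutions in (0, 60): {5.09, 5.82} minutes.
The second occurrence is t = 5.82 minutes.
The hands form a 178-degree angle at 5.82 minutes past 7:00.

Final answer: 5.82 minutes past 7:00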